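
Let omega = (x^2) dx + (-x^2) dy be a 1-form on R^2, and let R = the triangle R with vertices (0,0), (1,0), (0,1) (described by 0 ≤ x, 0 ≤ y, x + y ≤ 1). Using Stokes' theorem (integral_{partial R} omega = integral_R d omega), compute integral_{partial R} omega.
integral_(partial R) omega = -1/3

Stokes: integral_partial_R omega = integral_R d omega with d omega = (∂Q/∂x - ∂P/∂y) dx ∧ dy.
  ∂Q/∂x = -2*x
  ∂P/∂y = 0
  integrand = ∂Q/∂x - ∂P/∂y = -2*x.
Integrating over R: integral_0^1 integral_0^{1-x} (-2*x) dy dx = -1/3.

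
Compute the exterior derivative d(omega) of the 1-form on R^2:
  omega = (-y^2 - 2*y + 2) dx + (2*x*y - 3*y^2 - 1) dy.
d(omega) = (4*y + 2) dx ∧ dy

For a 1-form omega = sum_i f_i dx_i, the exterior derivative is
  d(omega) = sum_{i < j} (∂f_j/∂x_i - ∂f_i/∂x_j) dx_i ∧ dx_j.
  coefficient of dx ∧ dy: ∂f_2/∂x - ∂f_1/∂y = ∂(2*x*y - 3*y^2 - 1)/∂x - ∂(-y^2 - 2*y + 2)/∂y = 4*y + 2
Assembling: d(omega) = (4*y + 2) dx ∧ dy.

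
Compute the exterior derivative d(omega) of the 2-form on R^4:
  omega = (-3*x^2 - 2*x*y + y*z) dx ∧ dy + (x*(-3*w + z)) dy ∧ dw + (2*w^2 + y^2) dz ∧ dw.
d(omega) = (y) dx ∧ dy ∧ dz + (-3*w + z) dx ∧ dy ∧ dw + (-x + 2*y) dy ∧ dz ∧ dw

For a 2-form omega = sum_{i<j} g_{ij} dx_i ∧ dx_j, the exterior derivative is
  d(omega) = sum_{i<j} d(g_{ij}) ∧ dx_i ∧ dx_j = sum_{i<j, k} (∂g_{ij}/∂x_k) dx_k ∧ dx_i ∧ dx_j.
Expand each term, using dx_k ∧ dx_i ∧ dx_j = sgn(permutation) dx_{(a)} ∧ dx_{(b)} ∧ dx_{(c)} with (a < b < c) sorted:
  d(-3*x^2 - 2*x*y + y*z) includes (∂/∂z)(-3*x^2 - 2*x*y + y*z) dz = (y) dz, which multiplied by dx ∧ dy gives (y) dx ∧ dy ∧ dz
  d(x*(-3*w + z)) includes (∂/∂x)(x*(-3*w + z)) dx = (-3*w + z) dx, which multiplied by dy ∧ dw gives (-3*w + z) dx ∧ dy ∧ dw
  d(x*(-3*w + z)) includes (∂/∂z)(x*(-3*w + z)) dz = (x) dz, which multiplied by dy ∧ dw gives (-x) dy ∧ dz ∧ dw
  d(2*w^2 + y^2) includes (∂/∂y)(2*w^2 + y^2) dy = (2*y) dy, which multiplied by dz ∧ dw gives (2*y) dy ∧ dz ∧ dw
Collecting like 3-forms: d(omega) = (y) dx ∧ dy ∧ dz + (-3*w + z) dx ∧ dy ∧ dw + (-x + 2*y) dy ∧ dz ∧ dw.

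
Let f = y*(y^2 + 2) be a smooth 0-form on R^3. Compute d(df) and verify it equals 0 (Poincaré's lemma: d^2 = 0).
d(df) = 0

Step 1: df = sum_i (∂f/∂x_i) dx_i = (0) dx + (3*y^2 + 2) dy + (0) dz.
Step 2: Apply d again. Using the 1-form formula, the coefficient of dx ∧ dy in d(df) is ∂^2 f/∂x ∂y - ∂^2 f/∂y ∂x = (0) - (0) = 0 (equality of mixed partials for smooth f).
Similarly for dx ∧ dz and dy ∧ dz — all coefficients vanish. So d(df) = 0.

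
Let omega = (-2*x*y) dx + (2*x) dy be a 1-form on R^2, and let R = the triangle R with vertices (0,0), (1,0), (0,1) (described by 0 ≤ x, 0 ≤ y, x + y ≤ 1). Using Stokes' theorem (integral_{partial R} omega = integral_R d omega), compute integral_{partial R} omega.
integral_(partial R) omega = 4/3

Stokes: integral_partial_R omega = integral_R d omega with d omega = (∂Q/∂x - ∂P/∂y) dx ∧ dy.
  ∂Q/∂x = 2
  ∂P/∂y = -2*x
  integrand = ∂Q/∂x - ∂P/∂y = 2*x + 2.
Integrating over R: integral_0^1 integral_0^{1-x} (2*x + 2) dy dx = 4/3.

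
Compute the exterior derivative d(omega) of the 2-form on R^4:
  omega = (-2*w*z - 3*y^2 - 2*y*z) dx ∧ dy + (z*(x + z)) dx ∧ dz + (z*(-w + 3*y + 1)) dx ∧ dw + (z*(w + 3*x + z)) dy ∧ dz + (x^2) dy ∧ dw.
d(omega) = (-2*w - 2*y + 3*z) dx ∧ dy ∧ dz + (2*x - 5*z) dx ∧ dy ∧ dw + (w - 3*y - 1) dx ∧ dz ∧ dw + (z) dy ∧ dz ∧ dw

For a 2-form omega = sum_{i<j} g_{ij} dx_i ∧ dx_j, the exterior derivative is
  d(omega) = sum_{i<j} d(g_{ij}) ∧ dx_i ∧ dx_j = sum_{i<j, k} (∂g_{ij}/∂x_k) dx_k ∧ dx_i ∧ dx_j.
Expand each term, using dx_k ∧ dx_i ∧ dx_j = sgn(permutation) dx_{(a)} ∧ dx_{(b)} ∧ dx_{(c)} with (a < b < c) sorted:
  d(-2*w*z - 3*y^2 - 2*y*z) includes (∂/∂z)(-2*w*z - 3*y^2 - 2*y*z) dz = (-2*w - 2*y) dz, which multiplied by dx ∧ dy gives (-2*w - 2*y) dx ∧ dy ∧ dz
  d(-2*w*z - 3*y^2 - 2*y*z) includes (∂/∂w)(-2*w*z - 3*y^2 - 2*y*z) dw = (-2*z) dw, which multiplied by dx ∧ dy gives (-2*z) dx ∧ dy ∧ dw
  d(z*(-w + 3*y + 1)) includes (∂/∂y)(z*(-w + 3*y + 1)) dy = (3*z) dy, which multiplied by dx ∧ dw gives (-3*z) dx ∧ dy ∧ dw
  d(z*(-w + 3*y + 1)) includes (∂/∂z)(z*(-w + 3*y + 1)) dz = (-w + 3*y + 1) dz, which multiplied by dx ∧ dw gives (w - 3*y - 1) dx ∧ dz ∧ dw
  d(z*(w + 3*x + z)) includes (∂/∂x)(z*(w + 3*x + z)) dx = (3*z) dx, which multiplied by dy ∧ dz gives (3*z) dx ∧ dy ∧ dz
  d(z*(w + 3*x + z)) includes (∂/∂w)(z*(w + 3*x + z)) dw = (z) dw, which multiplied by dy ∧ dz gives (z) dy ∧ dz ∧ dw
  d(x^2) includes (∂/∂x)(x^2) dx = (2*x) dx, which multiplied by dy ∧ dw gives (2*x) dx ∧ dy ∧ dw
Collecting like 3-forms: d(omega) = (-2*w - 2*y + 3*z) dx ∧ dy ∧ dz + (2*x - 5*z) dx ∧ dy ∧ dw + (w - 3*y - 1) dx ∧ dz ∧ dw + (z) dy ∧ dz ∧ dw.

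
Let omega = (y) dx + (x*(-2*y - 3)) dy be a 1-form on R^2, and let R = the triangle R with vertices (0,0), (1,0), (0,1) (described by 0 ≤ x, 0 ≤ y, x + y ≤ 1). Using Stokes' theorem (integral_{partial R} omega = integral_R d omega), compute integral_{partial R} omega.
integral_(partial R) omega = -7/3

Stokes: integral_partial_R omega = integral_R d omega with d omega = (∂Q/∂x - ∂P/∂y) dx ∧ dy.
  ∂Q/∂x = -2*y - 3
  ∂P/∂y = 1
  integrand = ∂Q/∂x - ∂P/∂y = -2*y - 4.
Integrating over R: integral_0^1 integral_0^{1-x} (-2*y - 4) dy dx = -7/3.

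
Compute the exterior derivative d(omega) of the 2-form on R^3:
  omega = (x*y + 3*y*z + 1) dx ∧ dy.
d(omega) = (3*y) dx ∧ dy ∧ dz

For a 2-form omega = sum_{i<j} g_{ij} dx_i ∧ dx_j, the exterior derivative is
  d(omega) = sum_{i<j} d(g_{ij}) ∧ dx_i ∧ dx_j = sum_{i<j, k} (∂g_{ij}/∂x_k) dx_k ∧ dx_i ∧ dx_j.
Expand each term, using dx_k ∧ dx_i ∧ dx_j = sgn(permutation) dx_{(a)} ∧ dx_{(b)} ∧ dx_{(c)} with (a < b < c) sorted:
  d(x*y + 3*y*z + 1) includes (∂/∂z)(x*y + 3*y*z + 1) dz = (3*y) dz, which multiplied by dx ∧ dy gives (3*y) dx ∧ dy ∧ dz
Collecting like 3-forms: d(omega) = (3*y) dx ∧ dy ∧ dz.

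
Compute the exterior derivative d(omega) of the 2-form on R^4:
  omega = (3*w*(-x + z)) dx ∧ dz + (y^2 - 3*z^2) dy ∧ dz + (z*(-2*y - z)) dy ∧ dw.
d(omega) = (-3*x + 3*z) dx ∧ dz ∧ dw + (2*y + 2*z) dy ∧ dz ∧ dw

For a 2-form omega = sum_{i<j} g_{ij} dx_i ∧ dx_j, the exterior derivative is
  d(omega) = sum_{i<j} d(g_{ij}) ∧ dx_i ∧ dx_j = sum_{i<j, k} (∂g_{ij}/∂x_k) dx_k ∧ dx_i ∧ dx_j.
Expand each term, using dx_k ∧ dx_i ∧ dx_j = sgn(permutation) dx_{(a)} ∧ dx_{(b)} ∧ dx_{(c)} with (a < b < c) sorted:
  d(3*w*(-x + z)) includes (∂/∂w)(3*w*(-x + z)) dw = (-3*x + 3*z) dw, which multiplied by dx ∧ dz gives (-3*x + 3*z) dx ∧ dz ∧ dw
  d(z*(-2*y - z)) includes (∂/∂z)(z*(-2*y - z)) dz = (-2*y - 2*z) dz, which multiplied by dy ∧ dw gives (2*y + 2*z) dy ∧ dz ∧ dw
Collecting like 3-forms: d(omega) = (-3*x + 3*z) dx ∧ dz ∧ dw + (2*y + 2*z) dy ∧ dz ∧ dw.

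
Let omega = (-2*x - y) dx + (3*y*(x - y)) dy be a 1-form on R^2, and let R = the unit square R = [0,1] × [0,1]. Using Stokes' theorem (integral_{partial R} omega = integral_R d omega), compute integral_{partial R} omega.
integral_(partial R) omega = 5/2

Stokes: integral_partial_R omega = integral_R d omega with d omega = (∂Q/∂x - ∂P/∂y) dx ∧ dy.
  ∂Q/∂x = 3*y
  ∂P/∂y = -1
  integrand = ∂Q/∂x - ∂P/∂y = 3*y + 1.
Integrating over R: integral_0^1 integral_0^1 (3*y + 1) dx dy = 5/2.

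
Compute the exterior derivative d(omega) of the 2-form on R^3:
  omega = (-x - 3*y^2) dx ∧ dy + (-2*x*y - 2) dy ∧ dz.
d(omega) = (-2*y) dx ∧ dy ∧ dz

For a 2-form omega = sum_{i<j} g_{ij} dx_i ∧ dx_j, the exterior derivative is
  d(omega) = sum_{i<j} d(g_{ij}) ∧ dx_i ∧ dx_j = sum_{i<j, k} (∂g_{ij}/∂x_k) dx_k ∧ dx_i ∧ dx_j.
Expand each term, using dx_k ∧ dx_i ∧ dx_j = sgn(permutation) dx_{(a)} ∧ dx_{(b)} ∧ dx_{(c)} with (a < b < c) sorted:
  d(-2*x*y - 2) includes (∂/∂x)(-2*x*y - 2) dx = (-2*y) dx, which multiplied by dy ∧ dz gives (-2*y) dx ∧ dy ∧ dz
Collecting like 3-forms: d(omega) = (-2*y) dx ∧ dy ∧ dz.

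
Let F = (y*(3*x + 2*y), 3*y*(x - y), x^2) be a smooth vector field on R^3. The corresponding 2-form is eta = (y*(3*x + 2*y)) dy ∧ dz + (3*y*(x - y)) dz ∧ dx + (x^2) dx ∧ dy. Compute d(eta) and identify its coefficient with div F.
d(eta) = (3*x - 3*y) dx ∧ dy ∧ dz; div F = 3*x - 3*y

For a 2-form in R^3 of the form above, applying d gives a 3-form with coefficient ∂P/∂x + ∂Q/∂y + ∂R/∂z:
  ∂P/∂x = 3*y
  ∂Q/∂y = 3*x - 6*y
  ∂R/∂z = 0
Sum = 3*x - 3*y, which is exactly div F.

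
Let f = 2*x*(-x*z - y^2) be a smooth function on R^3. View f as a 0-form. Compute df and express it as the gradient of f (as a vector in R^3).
df = (-4*x*z - 2*y^2) dx + (-4*x*y) dy + (-2*x^2) dz; grad f = (-4*x*z - 2*y^2, -4*x*y, -2*x^2)

For a 0-form f, d f = (∂f/∂x) dx + (∂f/∂y) dy + (∂f/∂z) dz. The components of the vector representation are exactly the entries of grad f in Cartesian coordinates:
  ∂f/∂x = -4*x*z - 2*y^2
  ∂f/∂y = -4*x*y
  ∂f/∂z = -2*x^2.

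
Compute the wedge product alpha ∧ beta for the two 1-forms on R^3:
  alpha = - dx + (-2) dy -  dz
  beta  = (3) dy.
alpha ∧ beta = (-3) dx ∧ dy + (3) dy ∧ dz

Distribute the wedge, using dx_i ∧ dx_j = -dx_j ∧ dx_i and dx_i ∧ dx_i = 0. For each pair (i, j) with i < j, the coefficient of dx_i ∧ dx_j in alpha ∧ beta is (alpha_i * beta_j - alpha_j * beta_i). Collecting: alpha ∧ beta = (-3) dx ∧ dy + (3) dy ∧ dz.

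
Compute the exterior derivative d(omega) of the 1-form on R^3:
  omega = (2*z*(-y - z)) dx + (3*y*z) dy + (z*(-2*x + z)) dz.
d(omega) = (2*z) dx ∧ dy + (2*y + 2*z) dx ∧ dz + (-3*y) dy ∧ dz

For a 1-form omega = sum_i f_i dx_i, the exterior derivative is
  d(omega) = sum_{i < j} (∂f_j/∂x_i - ∂f_i/∂x_j) dx_i ∧ dx_j.
  coefficient of dx ∧ dy: ∂f_2/∂x - ∂f_1/∂y = ∂(3*y*z)/∂x - ∂(2*z*(-y - z))/∂y = 2*z
  coefficient of dx ∧ dz: ∂f_3/∂x - ∂f_1/∂z = ∂(z*(-2*x + z))/∂x - ∂(2*z*(-y - z))/∂z = 2*y + 2*z
  coefficient of dy ∧ dz: ∂f_3/∂y - ∂f_2/∂z = ∂(z*(-2*x + z))/∂y - ∂(3*y*z)/∂z = -3*y
Assembling: d(omega) = (2*z) dx ∧ dy + (2*y + 2*z) dx ∧ dz + (-3*y) dy ∧ dz.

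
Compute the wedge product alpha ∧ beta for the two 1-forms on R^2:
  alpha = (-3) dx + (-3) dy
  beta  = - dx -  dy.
alpha ∧ beta = 0

Distribute the wedge, using dx_i ∧ dx_j = -dx_j ∧ dx_i and dx_i ∧ dx_i = 0. For each pair (i, j) with i < j, the coefficient of dx_i ∧ dx_j in alpha ∧ beta is (alpha_i * beta_j - alpha_j * beta_i). Collecting: alpha ∧ beta = 0.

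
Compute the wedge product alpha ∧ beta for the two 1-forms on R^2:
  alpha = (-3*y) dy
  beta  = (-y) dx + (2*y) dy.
alpha ∧ beta = (-3*y^2) dx ∧ dy

Distribute the wedge, using dx_i ∧ dx_j = -dx_j ∧ dx_i and dx_i ∧ dx_i = 0. For each pair (i, j) with i < j, the coefficient of dx_i ∧ dx_j in alpha ∧ beta is (alpha_i * beta_j - alpha_j * beta_i). Collecting: alpha ∧ beta = (-3*y^2) dx ∧ dy.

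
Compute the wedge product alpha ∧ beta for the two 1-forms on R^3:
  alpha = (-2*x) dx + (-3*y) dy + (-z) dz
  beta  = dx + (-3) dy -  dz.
alpha ∧ beta = (6*x + 3*y) dx ∧ dy + (2*x + z) dx ∧ dz + (3*y - 3*z) dy ∧ dz

Distribute the wedge, using dx_i ∧ dx_j = -dx_j ∧ dx_i and dx_i ∧ dx_i = 0. For each pair (i, j) with i < j, the coefficient of dx_i ∧ dx_j in alpha ∧ beta is (alpha_i * beta_j - alpha_j * beta_i). Collecting: alpha ∧ beta = (6*x + 3*y) dx ∧ dy + (2*x + z) dx ∧ dz + (3*y - 3*z) dy ∧ dz.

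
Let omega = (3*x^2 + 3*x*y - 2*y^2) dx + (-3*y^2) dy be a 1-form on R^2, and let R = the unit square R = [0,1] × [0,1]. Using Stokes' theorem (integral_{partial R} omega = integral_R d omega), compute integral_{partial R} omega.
integral_(partial R) omega = 1/2

Stokes: integral_partial_R omega = integral_R d omega with d omega = (∂Q/∂x - ∂P/∂y) dx ∧ dy.
  ∂Q/∂x = 0
  ∂P/∂y = 3*x - 4*y
  integrand = ∂Q/∂x - ∂P/∂y = -3*x + 4*y.
Integrating over R: integral_0^1 integral_0^1 (-3*x + 4*y) dx dy = 1/2.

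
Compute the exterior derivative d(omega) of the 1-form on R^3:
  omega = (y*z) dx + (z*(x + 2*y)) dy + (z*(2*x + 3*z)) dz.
d(omega) = (-y + 2*z) dx ∧ dz + (-x - 2*y) dy ∧ dz

For a 1-form omega = sum_i f_i dx_i, the exterior derivative is
  d(omega) = sum_{i < j} (∂f_j/∂x_i - ∂f_i/∂x_j) dx_i ∧ dx_j.
  coefficient of dx ∧ dz: ∂f_3/∂x - ∂f_1/∂z = ∂(z*(2*x + 3*z))/∂x - ∂(y*z)/∂z = -y + 2*z
  coefficient of dy ∧ dz: ∂f_3/∂y - ∂f_2/∂z = ∂(z*(2*x + 3*z))/∂y - ∂(z*(x + 2*y))/∂z = -x - 2*y
Assembling: d(omega) = (-y + 2*z) dx ∧ dz + (-x - 2*y) dy ∧ dz.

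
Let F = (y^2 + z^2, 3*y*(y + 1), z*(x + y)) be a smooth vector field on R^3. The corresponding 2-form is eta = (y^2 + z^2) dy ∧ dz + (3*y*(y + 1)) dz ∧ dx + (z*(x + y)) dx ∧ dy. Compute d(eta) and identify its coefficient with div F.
d(eta) = (x + 7*y + 3) dx ∧ dy ∧ dz; div F = x + 7*y + 3

For a 2-form in R^3 of the form above, applying d gives a 3-form with coefficient ∂P/∂x + ∂Q/∂y + ∂R/∂z:
  ∂P/∂x = 0
  ∂Q/∂y = 6*y + 3
  ∂R/∂z = x + y
Sum = x + 7*y + 3, which is exactly div F.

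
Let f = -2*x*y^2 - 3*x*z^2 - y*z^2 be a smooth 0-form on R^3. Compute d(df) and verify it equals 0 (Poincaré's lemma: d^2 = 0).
d(df) = 0

Step 1: df = sum_i (∂f/∂x_i) dx_i = (-2*y^2 - 3*z^2) dx + (-4*x*y - z^2) dy + (2*z*(-3*x - y)) dz.
Step 2: Apply d again. Using the 1-form formula, the coefficient of dx ∧ dy in d(df) is ∂^2 f/∂x ∂y - ∂^2 f/∂y ∂x = (-4*y) - (-4*y) = 0 (equality of mixed partials for smooth f).
Similarly for dx ∧ dz and dy ∧ dz — all coefficients vanish. So d(df) = 0.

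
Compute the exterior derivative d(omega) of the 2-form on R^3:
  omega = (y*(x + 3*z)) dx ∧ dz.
d(omega) = (-x - 3*z) dx ∧ dy ∧ dz

For a 2-form omega = sum_{i<j} g_{ij} dx_i ∧ dx_j, the exterior derivative is
  d(omega) = sum_{i<j} d(g_{ij}) ∧ dx_i ∧ dx_j = sum_{i<j, k} (∂g_{ij}/∂x_k) dx_k ∧ dx_i ∧ dx_j.
Expand each term, using dx_k ∧ dx_i ∧ dx_j = sgn(permutation) dx_{(a)} ∧ dx_{(b)} ∧ dx_{(c)} with (a < b < c) sorted:
  d(y*(x + 3*z)) includes (∂/∂y)(y*(x + 3*z)) dy = (x + 3*z) dy, which multiplied by dx ∧ dz gives (-x - 3*z) dx ∧ dy ∧ dz
Collecting like 3-forms: d(omega) = (-x - 3*z) dx ∧ dy ∧ dz.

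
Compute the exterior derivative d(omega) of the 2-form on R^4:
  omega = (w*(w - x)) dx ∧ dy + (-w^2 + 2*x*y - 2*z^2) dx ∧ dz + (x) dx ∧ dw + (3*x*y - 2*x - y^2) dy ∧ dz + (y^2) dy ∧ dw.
d(omega) = (2*w - x) dx ∧ dy ∧ dw + (-2*x + 3*y - 2) dx ∧ dy ∧ dz + (-2*w) dx ∧ dz ∧ dw

For a 2-form omega = sum_{i<j} g_{ij} dx_i ∧ dx_j, the exterior derivative is
  d(omega) = sum_{i<j} d(g_{ij}) ∧ dx_i ∧ dx_j = sum_{i<j, k} (∂g_{ij}/∂x_k) dx_k ∧ dx_i ∧ dx_j.
Expand each term, using dx_k ∧ dx_i ∧ dx_j = sgn(permutation) dx_{(a)} ∧ dx_{(b)} ∧ dx_{(c)} with (a < b < c) sorted:
  d(w*(w - x)) includes (∂/∂w)(w*(w - x)) dw = (2*w - x) dw, which multiplied by dx ∧ dy gives (2*w - x) dx ∧ dy ∧ dw
  d(-w^2 + 2*x*y - 2*z^2) includes (∂/∂y)(-w^2 + 2*x*y - 2*z^2) dy = (2*x) dy, which multiplied by dx ∧ dz gives (-2*x) dx ∧ dy ∧ dz
  d(-w^2 + 2*x*y - 2*z^2) includes (∂/∂w)(-w^2 + 2*x*y - 2*z^2) dw = (-2*w) dw, which multiplied by dx ∧ dz gives (-2*w) dx ∧ dz ∧ dw
  d(3*x*y - 2*x - y^2) includes (∂/∂x)(3*x*y - 2*x - y^2) dx = (3*y - 2) dx, which multiplied by dy ∧ dz gives (3*y - 2) dx ∧ dy ∧ dz
Collecting like 3-forms: d(omega) = (2*w - x) dx ∧ dy ∧ dw + (-2*x + 3*y - 2) dx ∧ dy ∧ dz + (-2*w) dx ∧ dz ∧ dw.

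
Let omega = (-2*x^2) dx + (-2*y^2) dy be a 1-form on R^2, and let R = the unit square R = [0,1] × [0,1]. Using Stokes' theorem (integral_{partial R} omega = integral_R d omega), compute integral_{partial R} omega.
integral_(partial R) omega = 0

Stokes: integral_partial_R omega = integral_R d omega with d omega = (∂Q/∂x - ∂P/∂y) dx ∧ dy.
  ∂Q/∂x = 0
  ∂P/∂y = 0
  integrand = ∂Q/∂x - ∂P/∂y = 0.
Integrating over R: integral_0^1 integral_0^1 (0) dx dy = 0.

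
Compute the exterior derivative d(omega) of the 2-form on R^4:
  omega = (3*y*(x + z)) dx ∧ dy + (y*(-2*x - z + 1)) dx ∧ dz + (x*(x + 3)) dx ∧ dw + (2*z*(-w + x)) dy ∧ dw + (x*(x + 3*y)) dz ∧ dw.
d(omega) = (2*x + 3*y + z - 1) dx ∧ dy ∧ dz + (2*z) dx ∧ dy ∧ dw + (2*w + x) dy ∧ dz ∧ dw + (2*x + 3*y) dx ∧ dz ∧ dw

For a 2-form omega = sum_{i<j} g_{ij} dx_i ∧ dx_j, the exterior derivative is
  d(omega) = sum_{i<j} d(g_{ij}) ∧ dx_i ∧ dx_j = sum_{i<j, k} (∂g_{ij}/∂x_k) dx_k ∧ dx_i ∧ dx_j.
Expand each term, using dx_k ∧ dx_i ∧ dx_j = sgn(permutation) dx_{(a)} ∧ dx_{(b)} ∧ dx_{(c)} with (a < b < c) sorted:
  d(3*y*(x + z)) includes (∂/∂z)(3*y*(x + z)) dz = (3*y) dz, which multiplied by dx ∧ dy gives (3*y) dx ∧ dy ∧ dz
  d(y*(-2*x - z + 1)) includes (∂/∂y)(y*(-2*x - z + 1)) dy = (-2*x - z + 1) dy, which multiplied by dx ∧ dz gives (2*x + z - 1) dx ∧ dy ∧ dz
  d(2*z*(-w + x)) includes (∂/∂x)(2*z*(-w + x)) dx = (2*z) dx, which multiplied by dy ∧ dw gives (2*z) dx ∧ dy ∧ dw
  d(2*z*(-w + x)) includes (∂/∂z)(2*z*(-w + x)) dz = (-2*w + 2*x) dz, which multiplied by dy ∧ dw gives (2*w - 2*x) dy ∧ dz ∧ dw
  d(x*(x + 3*y)) includes (∂/∂x)(x*(x + 3*y)) dx = (2*x + 3*y) dx, which multiplied by dz ∧ dw gives (2*x + 3*y) dx ∧ dz ∧ dw
  d(x*(x + 3*y)) includes (∂/∂y)(x*(x + 3*y)) dy = (3*x) dy, which multiplied by dz ∧ dw gives (3*x) dy ∧ dz ∧ dw
Collecting like 3-forms: d(omega) = (2*x + 3*y + z - 1) dx ∧ dy ∧ dz + (2*z) dx ∧ dy ∧ dw + (2*w + x) dy ∧ dz ∧ dw + (2*x + 3*y) dx ∧ dz ∧ dw.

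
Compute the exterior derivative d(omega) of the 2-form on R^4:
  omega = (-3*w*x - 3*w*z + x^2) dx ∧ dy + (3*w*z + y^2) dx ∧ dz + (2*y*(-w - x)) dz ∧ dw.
d(omega) = (-3*w - 2*y) dx ∧ dy ∧ dz + (-3*x - 3*z) dx ∧ dy ∧ dw + (-2*y + 3*z) dx ∧ dz ∧ dw + (-2*w - 2*x) dy ∧ dz ∧ dw

For a 2-form omega = sum_{i<j} g_{ij} dx_i ∧ dx_j, the exterior derivative is
  d(omega) = sum_{i<j} d(g_{ij}) ∧ dx_i ∧ dx_j = sum_{i<j, k} (∂g_{ij}/∂x_k) dx_k ∧ dx_i ∧ dx_j.
Expand each term, using dx_k ∧ dx_i ∧ dx_j = sgn(permutation) dx_{(a)} ∧ dx_{(b)} ∧ dx_{(c)} with (a < b < c) sorted:
  d(-3*w*x - 3*w*z + x^2) includes (∂/∂z)(-3*w*x - 3*w*z + x^2) dz = (-3*w) dz, which multiplied by dx ∧ dy gives (-3*w) dx ∧ dy ∧ dz
  d(-3*w*x - 3*w*z + x^2) includes (∂/∂w)(-3*w*x - 3*w*z + x^2) dw = (-3*x - 3*z) dw, which multiplied by dx ∧ dy gives (-3*x - 3*z) dx ∧ dy ∧ dw
  d(3*w*z + y^2) includes (∂/∂y)(3*w*z + y^2) dy = (2*y) dy, which multiplied by dx ∧ dz gives (-2*y) dx ∧ dy ∧ dz
  d(3*w*z + y^2) includes (∂/∂w)(3*w*z + y^2) dw = (3*z) dw, which multiplied by dx ∧ dz gives (3*z) dx ∧ dz ∧ dw
  d(2*y*(-w - x)) includes (∂/∂x)(2*y*(-w - x)) dx = (-2*y) dx, which multiplied by dz ∧ dw gives (-2*y) dx ∧ dz ∧ dw
  d(2*y*(-w - x)) includes (∂/∂y)(2*y*(-w - x)) dy = (-2*w - 2*x) dy, which multiplied by dz ∧ dw gives (-2*w - 2*x) dy ∧ dz ∧ dw
Collecting like 3-forms: d(omega) = (-3*w - 2*y) dx ∧ dy ∧ dz + (-3*x - 3*z) dx ∧ dy ∧ dw + (-2*y + 3*z) dx ∧ dz ∧ dw + (-2*w - 2*x) dy ∧ dz ∧ dw.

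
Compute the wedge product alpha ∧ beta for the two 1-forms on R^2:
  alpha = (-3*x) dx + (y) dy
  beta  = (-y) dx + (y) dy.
alpha ∧ beta = (y*(-3*x + y)) dx ∧ dy

Distribute the wedge, using dx_i ∧ dx_j = -dx_j ∧ dx_i and dx_i ∧ dx_i = 0. For each pair (i, j) with i < j, the coefficient of dx_i ∧ dx_j in alpha ∧ beta is (alpha_i * beta_j - alpha_j * beta_i). Collecting: alpha ∧ beta = (y*(-3*x + y)) dx ∧ dy.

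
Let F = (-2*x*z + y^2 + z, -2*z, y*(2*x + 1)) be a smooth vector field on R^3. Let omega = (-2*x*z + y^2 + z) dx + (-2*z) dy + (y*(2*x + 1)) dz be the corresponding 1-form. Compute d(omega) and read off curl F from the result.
d(omega) = (2*x + 3) dy ∧ dz + (-2*x - 2*y + 1) dz ∧ dx + (-2*y) dx ∧ dy; curl F = (2*x + 3, -2*x - 2*y + 1, -2*y)

d omega = sum_{i<j} (∂f_j/∂x_i - ∂f_i/∂x_j) dx_i ∧ dx_j. Under the identification (dy ∧ dz, dz ∧ dx, dx ∧ dy) ↔ (e_x, e_y, e_z), the coefficients are exactly the components of curl F. Compute:
  ∂R/∂y - ∂Q/∂z = (2*x + 1) - (-2) = 2*x + 3
  ∂P/∂z - ∂R/∂x = (1 - 2*x) - (2*y) = -2*x - 2*y + 1
  ∂Q/∂x - ∂P/∂y = (0) - (2*y) = -2*y.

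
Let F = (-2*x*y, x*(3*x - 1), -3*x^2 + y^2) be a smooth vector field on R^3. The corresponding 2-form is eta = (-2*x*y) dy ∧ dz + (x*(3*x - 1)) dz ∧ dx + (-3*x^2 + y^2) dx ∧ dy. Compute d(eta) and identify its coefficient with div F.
d(eta) = (-2*y) dx ∧ dy ∧ dz; div F = -2*y

For a 2-form in R^3 of the form above, applying d gives a 3-form with coefficient ∂P/∂x + ∂Q/∂y + ∂R/∂z:
  ∂P/∂x = -2*y
  ∂Q/∂y = 0
  ∂R/∂z = 0
Sum = -2*y, which is exactly div F.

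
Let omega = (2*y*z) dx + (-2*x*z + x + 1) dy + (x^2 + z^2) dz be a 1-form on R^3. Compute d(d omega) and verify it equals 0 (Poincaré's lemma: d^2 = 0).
d(d omega) = 0

Step 1: d omega = sum_{i<j} (∂f_j/∂x_i - ∂f_i/∂x_j) dx_i ∧ dx_j:
  coeff of dx ∧ dy: 1 - 4*z
  coeff of dx ∧ dz: 2*x - 2*y
  coeff of dy ∧ dz: 2*x
Step 2: Apply d again to each 2-form coefficient. The only possible 3-form in R^3 is dx ∧ dy ∧ dz, with coefficient
  ∂(coeff of dy∧dz)/∂x - ∂(coeff of dx∧dz)/∂y + ∂(coeff of dx∧dy)/∂z
  = ∂/∂x (2*x) - ∂/∂y (2*x - 2*y) + ∂/∂z (1 - 4*z).
Each of these terms simplifies to sums of mixed partials that cancel in pairs. The result is 0 (by equality of mixed partials for smooth functions — Schwarz / Clairaut).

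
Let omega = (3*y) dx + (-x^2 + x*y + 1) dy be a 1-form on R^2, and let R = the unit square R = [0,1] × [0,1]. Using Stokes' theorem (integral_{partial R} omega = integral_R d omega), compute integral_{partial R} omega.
integral_(partial R) omega = -7/2

Stokes: integral_partial_R omega = integral_R d omega with d omega = (∂Q/∂x - ∂P/∂y) dx ∧ dy.
  ∂Q/∂x = -2*x + y
  ∂P/∂y = 3
  integrand = ∂Q/∂x - ∂P/∂y = -2*x + y - 3.
Integrating over R: integral_0^1 integral_0^1 (-2*x + y - 3) dx dy = -7/2.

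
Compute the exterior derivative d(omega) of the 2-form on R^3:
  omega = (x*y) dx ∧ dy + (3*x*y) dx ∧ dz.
d(omega) = (-3*x) dx ∧ dy ∧ dz

For a 2-form omega = sum_{i<j} g_{ij} dx_i ∧ dx_j, the exterior derivative is
  d(omega) = sum_{i<j} d(g_{ij}) ∧ dx_i ∧ dx_j = sum_{i<j, k} (∂g_{ij}/∂x_k) dx_k ∧ dx_i ∧ dx_j.
Expand each term, using dx_k ∧ dx_i ∧ dx_j = sgn(permutation) dx_{(a)} ∧ dx_{(b)} ∧ dx_{(c)} with (a < b < c) sorted:
  d(3*x*y) includes (∂/∂y)(3*x*y) dy = (3*x) dy, which multiplied by dx ∧ dz gives (-3*x) dx ∧ dy ∧ dz
Collecting like 3-forms: d(omega) = (-3*x) dx ∧ dy ∧ dz.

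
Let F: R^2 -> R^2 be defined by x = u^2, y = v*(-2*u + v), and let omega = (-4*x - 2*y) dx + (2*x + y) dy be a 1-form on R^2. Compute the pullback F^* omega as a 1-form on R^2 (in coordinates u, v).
F^* omega = (-8*u^3 + 4*u^2*v - 2*v^3) du + (-4*u^3 + 8*u^2*v - 6*u*v^2 + 2*v^3) dv

Using F^*(f dg) = (f ∘ F) d(g ∘ F), substitute each coordinate x_i by F_i(u, v) in f_i, and replace dx_i by d F_i = (∂F_i/∂u) du + (∂F_i/∂v) dv.
  For the x component: f_1(F) = -4*u^2 + 4*u*v - 2*v^2; d F_1 = (2*u) du + (0) dv
  For the y component: f_2(F) = 2*u^2 - 2*u*v + v^2; d F_2 = (-2*v) du + (-2*u + 2*v) dv
Combining and collecting du, dv coefficients:
  coeff of du: -8*u^3 + 4*u^2*v - 2*v^3
  coeff of dv: -4*u^3 + 8*u^2*v - 6*u*v^2 + 2*v^3
F^* omega = (-8*u^3 + 4*u^2*v - 2*v^3) du + (-4*u^3 + 8*u^2*v - 6*u*v^2 + 2*v^3) dv.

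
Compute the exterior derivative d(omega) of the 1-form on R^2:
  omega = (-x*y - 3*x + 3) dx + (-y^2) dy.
d(omega) = (x) dx ∧ dy

For a 1-form omega = sum_i f_i dx_i, the exterior derivative is
  d(omega) = sum_{i < j} (∂f_j/∂x_i - ∂f_i/∂x_j) dx_i ∧ dx_j.
  coefficient of dx ∧ dy: ∂f_2/∂x - ∂f_1/∂y = ∂(-y^2)/∂x - ∂(-x*y - 3*x + 3)/∂y = x
Assembling: d(omega) = (x) dx ∧ dy.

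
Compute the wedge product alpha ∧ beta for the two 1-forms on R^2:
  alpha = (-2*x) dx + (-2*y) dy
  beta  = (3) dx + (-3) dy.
alpha ∧ beta = (6*x + 6*y) dx ∧ dy

Distribute the wedge, using dx_i ∧ dx_j = -dx_j ∧ dx_i and dx_i ∧ dx_i = 0. For each pair (i, j) with i < j, the coefficient of dx_i ∧ dx_j in alpha ∧ beta is (alpha_i * beta_j - alpha_j * beta_i). Collecting: alpha ∧ beta = (6*x + 6*y) dx ∧ dy.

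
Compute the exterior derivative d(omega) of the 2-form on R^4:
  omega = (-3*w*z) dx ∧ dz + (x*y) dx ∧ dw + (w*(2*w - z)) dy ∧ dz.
d(omega) = (-3*z) dx ∧ dz ∧ dw + (-x) dx ∧ dy ∧ dw + (4*w - z) dy ∧ dz ∧ dw

For a 2-form omega = sum_{i<j} g_{ij} dx_i ∧ dx_j, the exterior derivative is
  d(omega) = sum_{i<j} d(g_{ij}) ∧ dx_i ∧ dx_j = sum_{i<j, k} (∂g_{ij}/∂x_k) dx_k ∧ dx_i ∧ dx_j.
Expand each term, using dx_k ∧ dx_i ∧ dx_j = sgn(permutation) dx_{(a)} ∧ dx_{(b)} ∧ dx_{(c)} with (a < b < c) sorted:
  d(-3*w*z) includes (∂/∂w)(-3*w*z) dw = (-3*z) dw, which multiplied by dx ∧ dz gives (-3*z) dx ∧ dz ∧ dw
  d(x*y) includes (∂/∂y)(x*y) dy = (x) dy, which multiplied by dx ∧ dw gives (-x) dx ∧ dy ∧ dw
  d(w*(2*w - z)) includes (∂/∂w)(w*(2*w - z)) dw = (4*w - z) dw, which multiplied by dy ∧ dz gives (4*w - z) dy ∧ dz ∧ dw
Collecting like 3-forms: d(omega) = (-3*z) dx ∧ dz ∧ dw + (-x) dx ∧ dy ∧ dw + (4*w - z) dy ∧ dz ∧ dw.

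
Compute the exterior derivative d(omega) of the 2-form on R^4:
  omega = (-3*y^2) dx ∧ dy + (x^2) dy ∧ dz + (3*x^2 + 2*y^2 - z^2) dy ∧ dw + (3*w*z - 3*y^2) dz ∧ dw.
d(omega) = (2*x) dx ∧ dy ∧ dz + (6*x) dx ∧ dy ∧ dw + (-6*y + 2*z) dy ∧ dz ∧ dw

For a 2-form omega = sum_{i<j} g_{ij} dx_i ∧ dx_j, the exterior derivative is
  d(omega) = sum_{i<j} d(g_{ij}) ∧ dx_i ∧ dx_j = sum_{i<j, k} (∂g_{ij}/∂x_k) dx_k ∧ dx_i ∧ dx_j.
Expand each term, using dx_k ∧ dx_i ∧ dx_j = sgn(permutation) dx_{(a)} ∧ dx_{(b)} ∧ dx_{(c)} with (a < b < c) sorted:
  d(x^2) includes (∂/∂x)(x^2) dx = (2*x) dx, which multiplied by dy ∧ dz gives (2*x) dx ∧ dy ∧ dz
  d(3*x^2 + 2*y^2 - z^2) includes (∂/∂x)(3*x^2 + 2*y^2 - z^2) dx = (6*x) dx, which multiplied by dy ∧ dw gives (6*x) dx ∧ dy ∧ dw
  d(3*x^2 + 2*y^2 - z^2) includes (∂/∂z)(3*x^2 + 2*y^2 - z^2) dz = (-2*z) dz, which multiplied by dy ∧ dw gives (2*z) dy ∧ dz ∧ dw
  d(3*w*z - 3*y^2) includes (∂/∂y)(3*w*z - 3*y^2) dy = (-6*y) dy, which multiplied by dz ∧ dw gives (-6*y) dy ∧ dz ∧ dw
Collecting like 3-forms: d(omega) = (2*x) dx ∧ dy ∧ dz + (6*x) dx ∧ dy ∧ dw + (-6*y + 2*z) dy ∧ dz ∧ dw.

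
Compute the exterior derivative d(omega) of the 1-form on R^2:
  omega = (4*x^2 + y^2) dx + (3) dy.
d(omega) = (-2*y) dx ∧ dy

For a 1-form omega = sum_i f_i dx_i, the exterior derivative is
  d(omega) = sum_{i < j} (∂f_j/∂x_i - ∂f_i/∂x_j) dx_i ∧ dx_j.
  coefficient of dx ∧ dy: ∂f_2/∂x - ∂f_1/∂y = ∂(3)/∂x - ∂(4*x^2 + y^2)/∂y = -2*y
Assembling: d(omega) = (-2*y) dx ∧ dy.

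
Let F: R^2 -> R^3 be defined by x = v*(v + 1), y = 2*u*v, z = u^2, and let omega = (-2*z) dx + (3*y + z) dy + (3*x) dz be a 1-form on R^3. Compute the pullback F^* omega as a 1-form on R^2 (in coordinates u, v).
F^* omega = (2*u*v*(u + 9*v + 3)) du + (2*u^2*(u + 4*v - 1)) dv

Using F^*(f dg) = (f ∘ F) d(g ∘ F), substitute each coordinate x_i by F_i(u, v) in f_i, and replace dx_i by d F_i = (∂F_i/∂u) du + (∂F_i/∂v) dv.
  For the x component: f_1(F) = -2*u^2; d F_1 = (0) du + (2*v + 1) dv
  For the y component: f_2(F) = u*(u + 6*v); d F_2 = (2*v) du + (2*u) dv
  For the z component: f_3(F) = 3*v*(v + 1); d F_3 = (2*u) du + (0) dv
Combining and collecting du, dv coefficients:
  coeff of du: 2*u*v*(u + 9*v + 3)
  coeff of dv: 2*u^2*(u + 4*v - 1)
F^* omega = (2*u*v*(u + 9*v + 3)) du + (2*u^2*(u + 4*v - 1)) dv.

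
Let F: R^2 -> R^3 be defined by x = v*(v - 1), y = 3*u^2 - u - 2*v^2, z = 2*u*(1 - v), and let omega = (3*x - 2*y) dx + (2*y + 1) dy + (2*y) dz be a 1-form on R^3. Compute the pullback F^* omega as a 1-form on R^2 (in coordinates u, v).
F^* omega = (36*u^3 - 12*u^2*v - 6*u^2 - 24*u*v^2 + 4*u*v + 4*u + 8*v^3 - 4*v^2 - 1) du + (-12*u^3 - 36*u^2*v + 10*u^2 + 8*u*v^2 + 12*u*v - 2*u + 30*v^3 - 13*v^2 - v) dv

Using F^*(f dg) = (f ∘ F) d(g ∘ F), substitute each coordinate x_i by F_i(u, v) in f_i, and replace dx_i by d F_i = (∂F_i/∂u) du + (∂F_i/∂v) dv.
  For the x component: f_1(F) = -6*u^2 + 2*u + 7*v^2 - 3*v; d F_1 = (0) du + (2*v - 1) dv
  For the y component: f_2(F) = 6*u^2 - 2*u - 4*v^2 + 1; d F_2 = (6*u - 1) du + (-4*v) dv
  For the z component: f_3(F) = 6*u^2 - 2*u - 4*v^2; d F_3 = (2 - 2*v) du + (-2*u) dv
Combining and collecting du, dv coefficients:
  coeff of du: 36*u^3 - 12*u^2*v - 6*u^2 - 24*u*v^2 + 4*u*v + 4*u + 8*v^3 - 4*v^2 - 1
  coeff of dv: -12*u^3 - 36*u^2*v + 10*u^2 + 8*u*v^2 + 12*u*v - 2*u + 30*v^3 - 13*v^2 - v
F^* omega = (36*u^3 - 12*u^2*v - 6*u^2 - 24*u*v^2 + 4*u*v + 4*u + 8*v^3 - 4*v^2 - 1) du + (-12*u^3 - 36*u^2*v + 10*u^2 + 8*u*v^2 + 12*u*v - 2*u + 30*v^3 - 13*v^2 - v) dv.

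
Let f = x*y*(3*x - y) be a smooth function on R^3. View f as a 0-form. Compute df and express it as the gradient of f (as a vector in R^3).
df = (y*(6*x - y)) dx + (x*(3*x - 2*y)) dy + (0) dz; grad f = (y*(6*x - y), x*(3*x - 2*y), 0)

For a 0-form f, d f = (∂f/∂x) dx + (∂f/∂y) dy + (∂f/∂z) dz. The components of the vector representation are exactly the entries of grad f in Cartesian coordinates:
  ∂f/∂x = y*(6*x - y)
  ∂f/∂y = x*(3*x - 2*y)
  ∂f/∂z = 0.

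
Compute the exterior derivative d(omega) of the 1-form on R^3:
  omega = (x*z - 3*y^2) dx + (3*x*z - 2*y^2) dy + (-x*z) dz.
d(omega) = (6*y + 3*z) dx ∧ dy + (-x - z) dx ∧ dz + (-3*x) dy ∧ dz

For a 1-form omega = sum_i f_i dx_i, the exterior derivative is
  d(omega) = sum_{i < j} (∂f_j/∂x_i - ∂f_i/∂x_j) dx_i ∧ dx_j.
  coefficient of dx ∧ dy: ∂f_2/∂x - ∂f_1/∂y = ∂(3*x*z - 2*y^2)/∂x - ∂(x*z - 3*y^2)/∂y = 6*y + 3*z
  coefficient of dx ∧ dz: ∂f_3/∂x - ∂f_1/∂z = ∂(-x*z)/∂x - ∂(x*z - 3*y^2)/∂z = -x - z
  coefficient of dy ∧ dz: ∂f_3/∂y - ∂f_2/∂z = ∂(-x*z)/∂y - ∂(3*x*z - 2*y^2)/∂z = -3*x
Assembling: d(omega) = (6*y + 3*z) dx ∧ dy + (-x - z) dx ∧ dz + (-3*x) dy ∧ dz.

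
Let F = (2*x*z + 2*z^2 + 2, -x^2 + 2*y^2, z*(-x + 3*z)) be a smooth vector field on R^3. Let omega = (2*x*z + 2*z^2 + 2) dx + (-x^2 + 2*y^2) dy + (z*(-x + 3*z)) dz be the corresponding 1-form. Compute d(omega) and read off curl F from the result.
d(omega) = (0) dy ∧ dz + (2*x + 5*z) dz ∧ dx + (-2*x) dx ∧ dy; curl F = (0, 2*x + 5*z, -2*x)

d omega = sum_{i<j} (∂f_j/∂x_i - ∂f_i/∂x_j) dx_i ∧ dx_j. Under the identification (dy ∧ dz, dz ∧ dx, dx ∧ dy) ↔ (e_x, e_y, e_z), the coefficients are exactly the components of curl F. Compute:
  ∂R/∂y - ∂Q/∂z = (0) - (0) = 0
  ∂P/∂z - ∂R/∂x = (2*x + 4*z) - (-z) = 2*x + 5*z
  ∂Q/∂x - ∂P/∂y = (-2*x) - (0) = -2*x.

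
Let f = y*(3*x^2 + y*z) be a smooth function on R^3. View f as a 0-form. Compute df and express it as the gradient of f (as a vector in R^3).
df = (6*x*y) dx + (3*x^2 + 2*y*z) dy + (y^2) dz; grad f = (6*x*y, 3*x^2 + 2*y*z, y^2)

For a 0-form f, d f = (∂f/∂x) dx + (∂f/∂y) dy + (∂f/∂z) dz. The components of the vector representation are exactly the entries of grad f in Cartesian coordinates:
  ∂f/∂x = 6*x*y
  ∂f/∂y = 3*x^2 + 2*y*z
  ∂f/∂z = y^2.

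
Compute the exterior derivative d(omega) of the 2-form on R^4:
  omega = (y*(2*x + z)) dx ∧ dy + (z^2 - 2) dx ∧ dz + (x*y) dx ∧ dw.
d(omega) = (y) dx ∧ dy ∧ dz + (-x) dx ∧ dy ∧ dw

For a 2-form omega = sum_{i<j} g_{ij} dx_i ∧ dx_j, the exterior derivative is
  d(omega) = sum_{i<j} d(g_{ij}) ∧ dx_i ∧ dx_j = sum_{i<j, k} (∂g_{ij}/∂x_k) dx_k ∧ dx_i ∧ dx_j.
Expand each term, using dx_k ∧ dx_i ∧ dx_j = sgn(permutation) dx_{(a)} ∧ dx_{(b)} ∧ dx_{(c)} with (a < b < c) sorted:
  d(y*(2*x + z)) includes (∂/∂z)(y*(2*x + z)) dz = (y) dz, which multiplied by dx ∧ dy gives (y) dx ∧ dy ∧ dz
  d(x*y) includes (∂/∂y)(x*y) dy = (x) dy, which multiplied by dx ∧ dw gives (-x) dx ∧ dy ∧ dw
Collecting like 3-forms: d(omega) = (y) dx ∧ dy ∧ dz + (-x) dx ∧ dy ∧ dw.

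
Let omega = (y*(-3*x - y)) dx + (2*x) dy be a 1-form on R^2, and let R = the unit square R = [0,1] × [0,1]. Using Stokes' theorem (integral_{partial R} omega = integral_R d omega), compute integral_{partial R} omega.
integral_(partial R) omega = 9/2

Stokes: integral_partial_R omega = integral_R d omega with d omega = (∂Q/∂x - ∂P/∂y) dx ∧ dy.
  ∂Q/∂x = 2
  ∂P/∂y = -3*x - 2*y
  integrand = ∂Q/∂x - ∂P/∂y = 3*x + 2*y + 2.
Integrating over R: integral_0^1 integral_0^1 (3*x + 2*y + 2) dx dy = 9/2.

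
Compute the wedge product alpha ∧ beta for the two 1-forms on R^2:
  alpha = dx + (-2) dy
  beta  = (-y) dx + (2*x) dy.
alpha ∧ beta = (2*x - 2*y) dx ∧ dy

Distribute the wedge, using dx_i ∧ dx_j = -dx_j ∧ dx_i and dx_i ∧ dx_i = 0. For each pair (i, j) with i < j, the coefficient of dx_i ∧ dx_j in alpha ∧ beta is (alpha_i * beta_j - alpha_j * beta_i). Collecting: alpha ∧ beta = (2*x - 2*y) dx ∧ dy.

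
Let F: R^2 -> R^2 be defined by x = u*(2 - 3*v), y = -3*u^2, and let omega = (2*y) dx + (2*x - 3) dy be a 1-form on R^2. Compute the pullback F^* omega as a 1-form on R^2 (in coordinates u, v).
F^* omega = (18*u*(3*u*v - 2*u + 1)) du + (18*u^3) dv

Using F^*(f dg) = (f ∘ F) d(g ∘ F), substitute each coordinate x_i by F_i(u, v) in f_i, and replace dx_i by d F_i = (∂F_i/∂u) du + (∂F_i/∂v) dv.
  For the x component: f_1(F) = -6*u^2; d F_1 = (2 - 3*v) du + (-3*u) dv
  For the y component: f_2(F) = -6*u*v + 4*u - 3; d F_2 = (-6*u) du + (0) dv
Combining and collecting du, dv coefficients:
  coeff of du: 18*u*(3*u*v - 2*u + 1)
  coeff of dv: 18*u^3
F^* omega = (18*u*(3*u*v - 2*u + 1)) du + (18*u^3) dv.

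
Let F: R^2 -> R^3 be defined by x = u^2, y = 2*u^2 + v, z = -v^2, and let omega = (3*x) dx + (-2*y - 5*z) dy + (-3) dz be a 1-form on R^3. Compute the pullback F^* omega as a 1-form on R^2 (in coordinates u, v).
F^* omega = (2*u*(-5*u^2 + 10*v^2 - 4*v)) du + (-4*u^2 + 5*v^2 + 4*v) dv

Using F^*(f dg) = (f ∘ F) d(g ∘ F), substitute each coordinate x_i by F_i(u, v) in f_i, and replace dx_i by d F_i = (∂F_i/∂u) du + (∂F_i/∂v) dv.
  For the x component: f_1(F) = 3*u^2; d F_1 = (2*u) du + (0) dv
  For the y component: f_2(F) = -4*u^2 + 5*v^2 - 2*v; d F_2 = (4*u) du + (1) dv
  For the z component: f_3(F) = -3; d F_3 = (0) du + (-2*v) dv
Combining and collecting du, dv coefficients:
  coeff of du: 2*u*(-5*u^2 + 10*v^2 - 4*v)
  coeff of dv: -4*u^2 + 5*v^2 + 4*v
F^* omega = (2*u*(-5*u^2 + 10*v^2 - 4*v)) du + (-4*u^2 + 5*v^2 + 4*v) dv.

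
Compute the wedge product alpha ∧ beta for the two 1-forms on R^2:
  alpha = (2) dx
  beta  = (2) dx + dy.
alpha ∧ beta = (2) dx ∧ dy

Distribute the wedge, using dx_i ∧ dx_j = -dx_j ∧ dx_i and dx_i ∧ dx_i = 0. For each pair (i, j) with i < j, the coefficient of dx_i ∧ dx_j in alpha ∧ beta is (alpha_i * beta_j - alpha_j * beta_i). Collecting: alpha ∧ beta = (2) dx ∧ dy.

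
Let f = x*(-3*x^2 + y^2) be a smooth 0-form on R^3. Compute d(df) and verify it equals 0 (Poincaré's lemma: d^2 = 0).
d(df) = 0

Step 1: df = sum_i (∂f/∂x_i) dx_i = (-9*x^2 + y^2) dx + (2*x*y) dy + (0) dz.
Step 2: Apply d again. Using the 1-form formula, the coefficient of dx ∧ dy in d(df) is ∂^2 f/∂x ∂y - ∂^2 f/∂y ∂x = (2*y) - (2*y) = 0 (equality of mixed partials for smooth f).
Similarly for dx ∧ dz and dy ∧ dz — all coefficients vanish. So d(df) = 0.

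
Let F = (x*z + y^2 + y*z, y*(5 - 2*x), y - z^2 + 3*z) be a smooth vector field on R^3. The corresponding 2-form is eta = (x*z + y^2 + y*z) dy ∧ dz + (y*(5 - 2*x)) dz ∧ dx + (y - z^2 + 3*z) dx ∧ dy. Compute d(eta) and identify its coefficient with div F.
d(eta) = (-2*x - z + 8) dx ∧ dy ∧ dz; div F = -2*x - z + 8

For a 2-form in R^3 of the form above, applying d gives a 3-form with coefficient ∂P/∂x + ∂Q/∂y + ∂R/∂z:
  ∂P/∂x = z
  ∂Q/∂y = 5 - 2*x
  ∂R/∂z = 3 - 2*z
Sum = -2*x - z + 8, which is exactly div F.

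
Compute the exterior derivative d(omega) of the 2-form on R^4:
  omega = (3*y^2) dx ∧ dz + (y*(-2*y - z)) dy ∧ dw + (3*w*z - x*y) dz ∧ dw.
d(omega) = (-6*y) dx ∧ dy ∧ dz + (-x + y) dy ∧ dz ∧ dw + (-y) dx ∧ dz ∧ dw

For a 2-form omega = sum_{i<j} g_{ij} dx_i ∧ dx_j, the exterior derivative is
  d(omega) = sum_{i<j} d(g_{ij}) ∧ dx_i ∧ dx_j = sum_{i<j, k} (∂g_{ij}/∂x_k) dx_k ∧ dx_i ∧ dx_j.
Expand each term, using dx_k ∧ dx_i ∧ dx_j = sgn(permutation) dx_{(a)} ∧ dx_{(b)} ∧ dx_{(c)} with (a < b < c) sorted:
  d(3*y^2) includes (∂/∂y)(3*y^2) dy = (6*y) dy, which multiplied by dx ∧ dz gives (-6*y) dx ∧ dy ∧ dz
  d(y*(-2*y - z)) includes (∂/∂z)(y*(-2*y - z)) dz = (-y) dz, which multiplied by dy ∧ dw gives (y) dy ∧ dz ∧ dw
  d(3*w*z - x*y) includes (∂/∂x)(3*w*z - x*y) dx = (-y) dx, which multiplied by dz ∧ dw gives (-y) dx ∧ dz ∧ dw
  d(3*w*z - x*y) includes (∂/∂y)(3*w*z - x*y) dy = (-x) dy, which multiplied by dz ∧ dw gives (-x) dy ∧ dz ∧ dw
Collecting like 3-forms: d(omega) = (-6*y) dx ∧ dy ∧ dz + (-x + y) dy ∧ dz ∧ dw + (-y) dx ∧ dz ∧ dw.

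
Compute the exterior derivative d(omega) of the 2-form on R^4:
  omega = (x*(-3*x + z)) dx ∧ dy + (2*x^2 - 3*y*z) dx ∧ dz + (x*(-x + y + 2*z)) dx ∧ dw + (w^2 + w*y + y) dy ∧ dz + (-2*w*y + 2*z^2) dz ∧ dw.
d(omega) = (x + 3*z) dx ∧ dy ∧ dz + (-x) dx ∧ dy ∧ dw + (-2*x) dx ∧ dz ∧ dw + (y) dy ∧ dz ∧ dw

For a 2-form omega = sum_{i<j} g_{ij} dx_i ∧ dx_j, the exterior derivative is
  d(omega) = sum_{i<j} d(g_{ij}) ∧ dx_i ∧ dx_j = sum_{i<j, k} (∂g_{ij}/∂x_k) dx_k ∧ dx_i ∧ dx_j.
Expand each term, using dx_k ∧ dx_i ∧ dx_j = sgn(permutation) dx_{(a)} ∧ dx_{(b)} ∧ dx_{(c)} with (a < b < c) sorted:
  d(x*(-3*x + z)) includes (∂/∂z)(x*(-3*x + z)) dz = (x) dz, which multiplied by dx ∧ dy gives (x) dx ∧ dy ∧ dz
  d(2*x^2 - 3*y*z) includes (∂/∂y)(2*x^2 - 3*y*z) dy = (-3*z) dy, which multiplied by dx ∧ dz gives (3*z) dx ∧ dy ∧ dz
  d(x*(-x + y + 2*z)) includes (∂/∂y)(x*(-x + y + 2*z)) dy = (x) dy, which multiplied by dx ∧ dw gives (-x) dx ∧ dy ∧ dw
  d(x*(-x + y + 2*z)) includes (∂/∂z)(x*(-x + y + 2*z)) dz = (2*x) dz, which multiplied by dx ∧ dw gives (-2*x) dx ∧ dz ∧ dw
  d(w^2 + w*y + y) includes (∂/∂w)(w^2 + w*y + y) dw = (2*w + y) dw, which multiplied by dy ∧ dz gives (2*w + y) dy ∧ dz ∧ dw
  d(-2*w*y + 2*z^2) includes (∂/∂y)(-2*w*y + 2*z^2) dy = (-2*w) dy, which multiplied by dz ∧ dw gives (-2*w) dy ∧ dz ∧ dw
Collecting like 3-forms: d(omega) = (x + 3*z) dx ∧ dy ∧ dz + (-x) dx ∧ dy ∧ dw + (-2*x) dx ∧ dz ∧ dw + (y) dy ∧ dz ∧ dw.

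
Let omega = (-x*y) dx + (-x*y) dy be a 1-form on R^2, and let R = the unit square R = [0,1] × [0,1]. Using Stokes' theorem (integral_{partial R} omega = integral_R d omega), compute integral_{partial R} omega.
integral_(partial R) omega = 0

Stokes: integral_partial_R omega = integral_R d omega with d omega = (∂Q/∂x - ∂P/∂y) dx ∧ dy.
  ∂Q/∂x = -y
  ∂P/∂y = -x
  integrand = ∂Q/∂x - ∂P/∂y = x - y.
Integrating over R: integral_0^1 integral_0^1 (x - y) dx dy = 0.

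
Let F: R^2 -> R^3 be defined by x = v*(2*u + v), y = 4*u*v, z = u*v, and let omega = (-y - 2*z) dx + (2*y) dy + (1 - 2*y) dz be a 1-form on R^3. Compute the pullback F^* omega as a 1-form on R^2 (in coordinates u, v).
F^* omega = (v*(12*u*v + 1)) du + (u*(12*u*v - 12*v^2 + 1)) dv

Using F^*(f dg) = (f ∘ F) d(g ∘ F), substitute each coordinate x_i by F_i(u, v) in f_i, and replace dx_i by d F_i = (∂F_i/∂u) du + (∂F_i/∂v) dv.
  For the x component: f_1(F) = -6*u*v; d F_1 = (2*v) du + (2*u + 2*v) dv
  For the y component: f_2(F) = 8*u*v; d F_2 = (4*v) du + (4*u) dv
  For the z component: f_3(F) = -8*u*v + 1; d F_3 = (v) du + (u) dv
Combining and collecting du, dv coefficients:
  coeff of du: v*(12*u*v + 1)
  coeff of dv: u*(12*u*v - 12*v^2 + 1)
F^* omega = (v*(12*u*v + 1)) du + (u*(12*u*v - 12*v^2 + 1)) dv.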